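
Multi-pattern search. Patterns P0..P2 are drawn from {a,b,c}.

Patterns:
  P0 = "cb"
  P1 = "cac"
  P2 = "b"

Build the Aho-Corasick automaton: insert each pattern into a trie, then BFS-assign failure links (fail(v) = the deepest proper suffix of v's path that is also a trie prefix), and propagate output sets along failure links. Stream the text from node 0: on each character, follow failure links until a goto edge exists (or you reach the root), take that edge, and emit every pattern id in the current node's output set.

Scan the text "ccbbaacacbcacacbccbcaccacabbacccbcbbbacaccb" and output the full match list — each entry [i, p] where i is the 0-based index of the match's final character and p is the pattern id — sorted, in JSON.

Build automaton:
Trie nodes:
  n0 'ε': b→5 c→1
  n1 'c': a→3 b→2
  n2 'cb': ·  ←P0
  n3 'ca': c→4
  n4 'cac': ·  ←P1
  n5 'b': ·  ←P2

BFS fail/out derivation:
  fail(1) 'c': from fail(0)=0 chase 'c': 0 ⇒ 0;  out=∅∪out(0)=∅
  fail(5) 'b': from fail(0)=0 chase 'b': 0 ⇒ 0;  out={2}∪out(0)={2}
  fail(2) 'cb': from fail(1)=0 chase 'b': 0 ⇒ 5;  out={0}∪out(5)={0,2}
  fail(3) 'ca': from fail(1)=0 chase 'a': 0 ⇒ 0;  out=∅∪out(0)=∅
  fail(4) 'cac': from fail(3)=0 chase 'c': 0 ⇒ 1;  out={1}∪out(1)={1}

Text stream:
[0] read 'c'  n0⇒n1
[1] read 'c'  n1⇒n1 ·f
[2] read 'b'  n1⇒n2  emit P0@[1:2],P2@[2:2]
[3] read 'b'  n2⇒n5 ·f  emit P2@[3:3]
[4] read 'a'  n5⇒n0 ·f
[5] read 'a'  n0⇒n0
[6] read 'c'  n0⇒n1
[7] read 'a'  n1⇒n3
[8] read 'c'  n3⇒n4  emit P1@[6:8]
[9] read 'b'  n4⇒n2 ·f  emit P0@[8:9],P2@[9:9]
[10] read 'c'  n2⇒n1 ·f
[11] read 'a'  n1⇒n3
[12] read 'c'  n3⇒n4  emit P1@[10:12]
[13] read 'a'  n4⇒n3 ·f
[14] read 'c'  n3⇒n4  emit P1@[12:14]
[15] read 'b'  n4⇒n2 ·f  emit P0@[14:15],P2@[15:15]
[16] read 'c'  n2⇒n1 ·f
[17] read 'c'  n1⇒n1 ·f
[18] read 'b'  n1⇒n2  emit P0@[17:18],P2@[18:18]
[19] read 'c'  n2⇒n1 ·f
[20] read 'a'  n1⇒n3
[21] read 'c'  n3⇒n4  emit P1@[19:21]
[22] read 'c'  n4⇒n1 ·f
[23] read 'a'  n1⇒n3
[24] read 'c'  n3⇒n4  emit P1@[22:24]
[25] read 'a'  n4⇒n3 ·f
[26] read 'b'  n3⇒n5 ·f  emit P2@[26:26]
[27] read 'b'  n5⇒n5 ·f  emit P2@[27:27]
[28] read 'a'  n5⇒n0 ·f
[29] read 'c'  n0⇒n1
[30] read 'c'  n1⇒n1 ·f
[31] read 'c'  n1⇒n1 ·f
[32] read 'b'  n1⇒n2  emit P0@[31:32],P2@[32:32]
[33] read 'c'  n2⇒n1 ·f
[34] read 'b'  n1⇒n2  emit P0@[33:34],P2@[34:34]
[35] read 'b'  n2⇒n5 ·f  emit P2@[35:35]
[36] read 'b'  n5⇒n5 ·f  emit P2@[36:36]
[37] read 'a'  n5⇒n0 ·f
[38] read 'c'  n0⇒n1
[39] read 'a'  n1⇒n3
[40] read 'c'  n3⇒n4  emit P1@[38:40]
[41] read 'c'  n4⇒n1 ·f
[42] read 'b'  n1⇒n2  emit P0@[41:42],P2@[42:42]

All matches (sorted): [[2,0],[2,2],[3,2],[8,1],[9,0],[9,2],[12,1],[14,1],[15,0],[15,2],[18,0],[18,2],[21,1],[24,1],[26,2],[27,2],[32,0],[32,2],[34,0],[34,2],[35,2],[36,2],[40,1],[42,0],[42,2]]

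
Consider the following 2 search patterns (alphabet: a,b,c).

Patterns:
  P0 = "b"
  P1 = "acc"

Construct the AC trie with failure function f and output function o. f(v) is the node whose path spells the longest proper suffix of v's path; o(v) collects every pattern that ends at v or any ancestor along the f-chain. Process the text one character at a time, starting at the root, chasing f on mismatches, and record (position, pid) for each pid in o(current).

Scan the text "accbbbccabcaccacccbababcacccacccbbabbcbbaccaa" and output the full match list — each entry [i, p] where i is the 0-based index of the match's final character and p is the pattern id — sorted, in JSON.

Construct AC machine:
Trie nodes:
  0='ε' goto a→2 b→1
  1='b' goto ·  ←P0
  2='a' goto c→3
  3='ac' goto c→4
  4='acc' goto ·  ←P1

Failure links (BFS by depth):
  fail(1) 'b': from fail(0)=0 chase 'b': 0 ⇒ 0;  out={0}∪out(0)={0}
  fail(2) 'a': from fail(0)=0 chase 'a': 0 ⇒ 0;  out=∅∪out(0)=∅
  fail(3) 'ac': from fail(2)=0 chase 'c': 0 ⇒ 0;  out=∅∪out(0)=∅
  fail(4) 'acc': from fail(3)=0 chase 'c': 0 ⇒ 0;  out={1}∪out(0)={1}

Scan:
pos 0 'a': at 2
pos 1 'c': at 3
pos 2 'c': at 4  ** P1@[0:2]
pos 3 'b': at 1 ·f  ** P0@[3:3]
pos 4 'b': at 1 ·f  ** P0@[4:4]
pos 5 'b': at 1 ·f  ** P0@[5:5]
pos 6 'c': at 0 ·f
pos 7 'c': at 0
pos 8 'a': at 2
pos 9 'b': at 1 ·f  ** P0@[9:9]
pos 10 'c': at 0 ·f
pos 11 'a': at 2
pos 12 'c': at 3
pos 13 'c': at 4  ** P1@[11:13]
pos 14 'a': at 2 ·f
pos 15 'c': at 3
pos 16 'c': at 4  ** P1@[14:16]
pos 17 'c': at 0 ·f
pos 18 'b': at 1  ** P0@[18:18]
pos 19 'a': at 2 ·f
pos 20 'b': at 1 ·f  ** P0@[20:20]
pos 21 'a': at 2 ·f
pos 22 'b': at 1 ·f  ** P0@[22:22]
pos 23 'c': at 0 ·f
pos 24 'a': at 2
pos 25 'c': at 3
pos 26 'c': at 4  ** P1@[24:26]
pos 27 'c': at 0 ·f
pos 28 'a': at 2
pos 29 'c': at 3
pos 30 'c': at 4  ** P1@[28:30]
pos 31 'c': at 0 ·f
pos 32 'b': at 1  ** P0@[32:32]
pos 33 'b': at 1 ·f  ** P0@[33:33]
pos 34 'a': at 2 ·f
pos 35 'b': at 1 ·f  ** P0@[35:35]
pos 36 'b': at 1 ·f  ** P0@[36:36]
pos 37 'c': at 0 ·f
pos 38 'b': at 1  ** P0@[38:38]
pos 39 'b': at 1 ·f  ** P0@[39:39]
pos 40 'a': at 2 ·f
pos 41 'c': at 3
pos 42 'c': at 4  ** P1@[40:42]
pos 43 'a': at 2 ·f
pos 44 'a': at 2 ·f

All matches (sorted): [[2,1],[3,0],[4,0],[5,0],[9,0],[13,1],[16,1],[18,0],[20,0],[22,0],[26,1],[30,1],[32,0],[33,0],[35,0],[36,0],[38,0],[39,0],[42,1]]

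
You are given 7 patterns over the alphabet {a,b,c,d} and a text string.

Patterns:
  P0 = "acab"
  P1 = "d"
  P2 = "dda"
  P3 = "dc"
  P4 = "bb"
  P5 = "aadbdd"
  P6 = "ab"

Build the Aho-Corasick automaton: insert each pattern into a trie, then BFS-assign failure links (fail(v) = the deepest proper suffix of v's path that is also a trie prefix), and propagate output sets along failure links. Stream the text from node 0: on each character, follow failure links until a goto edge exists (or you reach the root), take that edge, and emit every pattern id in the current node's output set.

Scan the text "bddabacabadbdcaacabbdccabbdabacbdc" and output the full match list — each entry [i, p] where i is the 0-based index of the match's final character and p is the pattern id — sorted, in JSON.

Build automaton:
Trie (insert patterns):
  0='ε' goto a→1 b→9 d→5
  1='a' goto a→11 b→16 c→2
  2='ac' goto a→3
  3='aca' goto b→4
  4='acab' goto ·  ←P0
  5='d' goto c→8 d→6  ←P1
  6='dd' goto a→7
  7='dda' goto ·  ←P2
  8='dc' goto ·  ←P3
  9='b' goto b→10
  10='bb' goto ·  ←P4
  11='aa' goto d→12
  12='aad' goto b→13
  13='aadb' goto d→14
  14='aadbd' goto d→15
  15='aadbdd' goto ·  ←P5
  16='ab' goto ·  ←P6

Failure links (BFS by depth):
  fail(1) 'a': from fail(0)=0 chase 'a': 0 ⇒ 0;  out=∅∪out(0)=∅
  fail(5) 'd': from fail(0)=0 chase 'd': 0 ⇒ 0;  out={1}∪out(0)={1}
  fail(9) 'b': from fail(0)=0 chase 'b': 0 ⇒ 0;  out=∅∪out(0)=∅
  fail(2) 'ac': from fail(1)=0 chase 'c': 0 ⇒ 0;  out=∅∪out(0)=∅
  fail(6) 'dd': from fail(5)=0 chase 'd': 0 ⇒ 5;  out=∅∪out(5)={1}
  fail(8) 'dc': from fail(5)=0 chase 'c': 0 ⇒ 0;  out={3}∪out(0)={3}
  fail(10) 'bb': from fail(9)=0 chase 'b': 0 ⇒ 9;  out={4}∪out(9)={4}
  fail(11) 'aa': from fail(1)=0 chase 'a': 0 ⇒ 1;  out=∅∪out(1)=∅
  fail(16) 'ab': from fail(1)=0 chase 'b': 0 ⇒ 9;  out={6}∪out(9)={6}
  fail(3) 'aca': from fail(2)=0 chase 'a': 0 ⇒ 1;  out=∅∪out(1)=∅
  fail(7) 'dda': from fail(6)=5 chase 'a': 5→0 ⇒ 1;  out={2}∪out(1)={2}
  fail(12) 'aad': from fail(11)=1 chase 'd': 1→0 ⇒ 5;  out=∅∪out(5)={1}
  fail(4) 'acab': from fail(3)=1 chase 'b': 1 ⇒ 16;  out={0}∪out(16)={0,6}
  fail(13) 'aadb': from fail(12)=5 chase 'b': 5→0 ⇒ 9;  out=∅∪out(9)=∅
  fail(14) 'aadbd': from fail(13)=9 chase 'd': 9→0 ⇒ 5;  out=∅∪out(5)={1}
  fail(15) 'aadbdd': from fail(14)=5 chase 'd': 5 ⇒ 6;  out={5}∪out(6)={1,5}

Text stream:
i=0 'b': node 0→9
i=1 'd': node 9→5 ·f  → match P1@[1:1]
i=2 'd': node 5→6  → match P1@[2:2]
i=3 'a': node 6→7  → match P2@[1:3]
i=4 'b': node 7→16 ·f  → match P6@[3:4]
i=5 'a': node 16→1 ·f
i=6 'c': node 1→2
i=7 'a': node 2→3
i=8 'b': node 3→4  → match P0@[5:8],P6@[7:8]
i=9 'a': node 4→1 ·f
i=10 'd': node 1→5 ·f  → match P1@[10:10]
i=11 'b': node 5→9 ·f
i=12 'd': node 9→5 ·f  → match P1@[12:12]
i=13 'c': node 5→8  → match P3@[12:13]
i=14 'a': node 8→1 ·f
i=15 'a': node 1→11
i=16 'c': node 11→2 ·f
i=17 'a': node 2→3
i=18 'b': node 3→4  → match P0@[15:18],P6@[17:18]
i=19 'b': node 4→10 ·f  → match P4@[18:19]
i=20 'd': node 10→5 ·f  → match P1@[20:20]
i=21 'c': node 5→8  → match P3@[20:21]
i=22 'c': node 8→0 ·f
i=23 'a': node 0→1
i=24 'b': node 1→16  → match P6@[23:24]
i=25 'b': node 16→10 ·f  → match P4@[24:25]
i=26 'd': node 10→5 ·f  → match P1@[26:26]
i=27 'a': node 5→1 ·f
i=28 'b': node 1→16  → match P6@[27:28]
i=29 'a': node 16→1 ·f
i=30 'c': node 1→2
i=31 'b': node 2→9 ·f
i=32 'd': node 9→5 ·f  → match P1@[32:32]
i=33 'c': node 5→8  → match P3@[32:33]

Result: [[1,1],[2,1],[3,2],[4,6],[8,0],[8,6],[10,1],[12,1],[13,3],[18,0],[18,6],[19,4],[20,1],[21,3],[24,6],[25,4],[26,1],[28,6],[32,1],[33,3]]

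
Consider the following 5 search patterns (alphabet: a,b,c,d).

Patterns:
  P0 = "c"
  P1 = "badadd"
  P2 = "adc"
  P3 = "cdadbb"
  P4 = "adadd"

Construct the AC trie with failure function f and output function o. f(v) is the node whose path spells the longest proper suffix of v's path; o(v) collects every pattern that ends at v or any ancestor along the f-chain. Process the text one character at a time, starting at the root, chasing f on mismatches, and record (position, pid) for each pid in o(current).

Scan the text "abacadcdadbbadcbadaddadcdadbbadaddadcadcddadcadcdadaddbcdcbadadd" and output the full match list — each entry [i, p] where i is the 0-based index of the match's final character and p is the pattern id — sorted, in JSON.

Build:
Trie nodes:
  n0 'ε': a→8 b→2 c→1
  n1 'c': d→11  [P0 ends]
  n2 'b': a→3
  n3 'ba': d→4
  n4 'bad': a→5
  n5 'bada': d→6
  n6 'badad': d→7
  n7 'badadd': ·  [P1 ends]
  n8 'a': d→9
  n9 'ad': a→16 c→10
  n10 'adc': ·  [P2 ends]
  n11 'cd': a→12
  n12 'cda': d→13
  n13 'cdad': b→14
  n14 'cdadb': b→15
  n15 'cdadbb': ·  [P3 ends]
  n16 'ada': d→17
  n17 'adad': d→18
  n18 'adadd': ·  [P4 ends]

BFS fail/out derivation:
  n1('c'): parent n0 fail=0; on 'c' 0 → fail=0;  out {0}∪∅={0}
  n2('b'): parent n0 fail=0; on 'b' 0 → fail=0;  out ∅∪∅=∅
  n8('a'): parent n0 fail=0; on 'a' 0 → fail=0;  out ∅∪∅=∅
  n3('ba'): parent n2 fail=0; on 'a' 0 → fail=8;  out ∅∪∅=∅
  n9('ad'): parent n8 fail=0; on 'd' 0 → fail=0;  out ∅∪∅=∅
  n11('cd'): parent n1 fail=0; on 'd' 0 → fail=0;  out ∅∪∅=∅
  n4('bad'): parent n3 fail=8; on 'd' 8 → fail=9;  out ∅∪∅=∅
  n10('adc'): parent n9 fail=0; on 'c' 0 → fail=1;  out {2}∪{0}={0,2}
  n12('cda'): parent n11 fail=0; on 'a' 0 → fail=8;  out ∅∪∅=∅
  n16('ada'): parent n9 fail=0; on 'a' 0 → fail=8;  out ∅∪∅=∅
  n5('bada'): parent n4 fail=9; on 'a' 9 → fail=16;  out ∅∪∅=∅
  n13('cdad'): parent n12 fail=8; on 'd' 8 → fail=9;  out ∅∪∅=∅
  n17('adad'): parent n16 fail=8; on 'd' 8 → fail=9;  out ∅∪∅=∅
  n6('badad'): parent n5 fail=16; on 'd' 16 → fail=17;  out ∅∪∅=∅
  n14('cdadb'): parent n13 fail=9; on 'b' 9→0 → fail=2;  out ∅∪∅=∅
  n18('adadd'): parent n17 fail=9; on 'd' 9→0 → fail=0;  out {4}∪∅={4}
  n7('badadd'): parent n6 fail=17; on 'd' 17 → fail=18;  out {1}∪{4}={1,4}
  n15('cdadbb'): parent n14 fail=2; on 'b' 2→0 → fail=2;  out {3}∪∅={3}

Run:
i=0 'a': node 0→8
i=1 'b': node 8→2 ·f
i=2 'a': node 2→3
i=3 'c': node 3→1 ·f  emit P0@[3:3]
i=4 'a': node 1→8 ·f
i=5 'd': node 8→9
i=6 'c': node 9→10  emit P0@[6:6],P2@[4:6]
i=7 'd': node 10→11 ·f
i=8 'a': node 11→12
i=9 'd': node 12→13
i=10 'b': node 13→14
i=11 'b': node 14→15  emit P3@[6:11]
i=12 'a': node 15→3 ·f
i=13 'd': node 3→4
i=14 'c': node 4→10 ·f  emit P0@[14:14],P2@[12:14]
i=15 'b': node 10→2 ·f
i=16 'a': node 2→3
i=17 'd': node 3→4
i=18 'a': node 4→5
i=19 'd': node 5→6
i=20 'd': node 6→7  emit P1@[15:20],P4@[16:20]
i=21 'a': node 7→8 ·f
i=22 'd': node 8→9
i=23 'c': node 9→10  emit P0@[23:23],P2@[21:23]
i=24 'd': node 10→11 ·f
i=25 'a': node 11→12
i=26 'd': node 12→13
i=27 'b': node 13→14
i=28 'b': node 14→15  emit P3@[23:28]
i=29 'a': node 15→3 ·f
i=30 'd': node 3→4
i=31 'a': node 4→5
i=32 'd': node 5→6
i=33 'd': node 6→7  emit P1@[28:33],P4@[29:33]
i=34 'a': node 7→8 ·f
i=35 'd': node 8→9
i=36 'c': node 9→10  emit P0@[36:36],P2@[34:36]
i=37 'a': node 10→8 ·f
i=38 'd': node 8→9
i=39 'c': node 9→10  emit P0@[39:39],P2@[37:39]
i=40 'd': node 10→11 ·f
i=41 'd': node 11→0 ·f
i=42 'a': node 0→8
i=43 'd': node 8→9
i=44 'c': node 9→10  emit P0@[44:44],P2@[42:44]
i=45 'a': node 10→8 ·f
i=46 'd': node 8→9
i=47 'c': node 9→10  emit P0@[47:47],P2@[45:47]
i=48 'd': node 10→11 ·f
i=49 'a': node 11→12
i=50 'd': node 12→13
i=51 'a': node 13→16 ·f
i=52 'd': node 16→17
i=53 'd': node 17→18  emit P4@[49:53]
i=54 'b': node 18→2 ·f
i=55 'c': node 2→1 ·f  emit P0@[55:55]
i=56 'd': node 1→11
i=57 'c': node 11→1 ·f  emit P0@[57:57]
i=58 'b': node 1→2 ·f
i=59 'a': node 2→3
i=60 'd': node 3→4
i=61 'a': node 4→5
i=62 'd': node 5→6
i=63 'd': node 6→7  emit P1@[58:63],P4@[59:63]

Result: [[3,0],[6,0],[6,2],[11,3],[14,0],[14,2],[20,1],[20,4],[23,0],[23,2],[28,3],[33,1],[33,4],[36,0],[36,2],[39,0],[39,2],[44,0],[44,2],[47,0],[47,2],[53,4],[55,0],[57,0],[63,1],[63,4]]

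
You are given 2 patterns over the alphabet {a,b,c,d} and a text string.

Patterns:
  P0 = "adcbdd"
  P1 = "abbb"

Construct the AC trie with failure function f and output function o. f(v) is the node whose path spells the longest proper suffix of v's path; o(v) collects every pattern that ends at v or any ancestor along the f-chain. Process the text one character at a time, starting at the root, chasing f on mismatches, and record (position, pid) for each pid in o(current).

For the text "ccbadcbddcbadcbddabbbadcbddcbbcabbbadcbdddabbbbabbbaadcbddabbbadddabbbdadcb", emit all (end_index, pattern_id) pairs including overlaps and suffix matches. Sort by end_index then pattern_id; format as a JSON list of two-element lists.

Build:
Trie (insert patterns):
  n0 'ε': a→1
  n1 'a': b→7 d→2
  n2 'ad': c→3
  n3 'adc': b→4
  n4 'adcb': d→5
  n5 'adcbd': d→6
  n6 'adcbdd': ·  [P0 ends]
  n7 'ab': b→8
  n8 'abb': b→9
  n9 'abbb': ·  [P1 ends]

Failure links (BFS by depth):
  fail(1) 'a': from fail(0)=0 chase 'a': 0 ⇒ 0;  out=∅∪out(0)=∅
  fail(2) 'ad': from fail(1)=0 chase 'd': 0 ⇒ 0;  out=∅∪out(0)=∅
  fail(7) 'ab': from fail(1)=0 chase 'b': 0 ⇒ 0;  out=∅∪out(0)=∅
  fail(3) 'adc': from fail(2)=0 chase 'c': 0 ⇒ 0;  out=∅∪out(0)=∅
  fail(8) 'abb': from fail(7)=0 chase 'b': 0 ⇒ 0;  out=∅∪out(0)=∅
  fail(4) 'adcb': from fail(3)=0 chase 'b': 0 ⇒ 0;  out=∅∪out(0)=∅
  fail(9) 'abbb': from fail(8)=0 chase 'b': 0 ⇒ 0;  out={1}∪out(0)={1}
  fail(5) 'adcbd': from fail(4)=0 chase 'd': 0 ⇒ 0;  out=∅∪out(0)=∅
  fail(6) 'adcbdd': from fail(5)=0 chase 'd': 0 ⇒ 0;  out={0}∪out(0)={0}

Scan:
[0] read 'c'  n0⇒n0
[1] read 'c'  n0⇒n0
[2] read 'b'  n0⇒n0
[3] read 'a'  n0⇒n1
[4] read 'd'  n1⇒n2
[5] read 'c'  n2⇒n3
[6] read 'b'  n3⇒n4
[7] read 'd'  n4⇒n5
[8] read 'd'  n5⇒n6  emit P0@[3:8]
[9] read 'c'  n6⇒n0 ·f
[10] read 'b'  n0⇒n0
[11] read 'a'  n0⇒n1
[12] read 'd'  n1⇒n2
[13] read 'c'  n2⇒n3
[14] read 'b'  n3⇒n4
[15] read 'd'  n4⇒n5
[16] read 'd'  n5⇒n6  emit P0@[11:16]
[17] read 'a'  n6⇒n1 ·f
[18] read 'b'  n1⇒n7
[19] read 'b'  n7⇒n8
[20] read 'b'  n8⇒n9  emit P1@[17:20]
[21] read 'a'  n9⇒n1 ·f
[22] read 'd'  n1⇒n2
[23] read 'c'  n2⇒n3
[24] read 'b'  n3⇒n4
[25] read 'd'  n4⇒n5
[26] read 'd'  n5⇒n6  emit P0@[21:26]
[27] read 'c'  n6⇒n0 ·f
[28] read 'b'  n0⇒n0
[29] read 'b'  n0⇒n0
[30] read 'c'  n0⇒n0
[31] read 'a'  n0⇒n1
[32] read 'b'  n1⇒n7
[33] read 'b'  n7⇒n8
[34] read 'b'  n8⇒n9  emit P1@[31:34]
[35] read 'a'  n9⇒n1 ·f
[36] read 'd'  n1⇒n2
[37] read 'c'  n2⇒n3
[38] read 'b'  n3⇒n4
[39] read 'd'  n4⇒n5
[40] read 'd'  n5⇒n6  emit P0@[35:40]
[41] read 'd'  n6⇒n0 ·f
[42] read 'a'  n0⇒n1
[43] read 'b'  n1⇒n7
[44] read 'b'  n7⇒n8
[45] read 'b'  n8⇒n9  emit P1@[42:45]
[46] read 'b'  n9⇒n0 ·f
[47] read 'a'  n0⇒n1
[48] read 'b'  n1⇒n7
[49] read 'b'  n7⇒n8
[50] read 'b'  n8⇒n9  emit P1@[47:50]
[51] read 'a'  n9⇒n1 ·f
[52] read 'a'  n1⇒n1 ·f
[53] read 'd'  n1⇒n2
[54] read 'c'  n2⇒n3
[55] read 'b'  n3⇒n4
[56] read 'd'  n4⇒n5
[57] read 'd'  n5⇒n6  emit P0@[52:57]
[58] read 'a'  n6⇒n1 ·f
[59] read 'b'  n1⇒n7
[60] read 'b'  n7⇒n8
[61] read 'b'  n8⇒n9  emit P1@[58:61]
[62] read 'a'  n9⇒n1 ·f
[63] read 'd'  n1⇒n2
[64] read 'd'  n2⇒n0 ·f
[65] read 'd'  n0⇒n0
[66] read 'a'  n0⇒n1
[67] read 'b'  n1⇒n7
[68] read 'b'  n7⇒n8
[69] read 'b'  n8⇒n9  emit P1@[66:69]
[70] read 'd'  n9⇒n0 ·f
[71] read 'a'  n0⇒n1
[72] read 'd'  n1⇒n2
[73] read 'c'  n2⇒n3
[74] read 'b'  n3⇒n4

Matches: [[8,0],[16,0],[20,1],[26,0],[34,1],[40,0],[45,1],[50,1],[57,0],[61,1],[69,1]]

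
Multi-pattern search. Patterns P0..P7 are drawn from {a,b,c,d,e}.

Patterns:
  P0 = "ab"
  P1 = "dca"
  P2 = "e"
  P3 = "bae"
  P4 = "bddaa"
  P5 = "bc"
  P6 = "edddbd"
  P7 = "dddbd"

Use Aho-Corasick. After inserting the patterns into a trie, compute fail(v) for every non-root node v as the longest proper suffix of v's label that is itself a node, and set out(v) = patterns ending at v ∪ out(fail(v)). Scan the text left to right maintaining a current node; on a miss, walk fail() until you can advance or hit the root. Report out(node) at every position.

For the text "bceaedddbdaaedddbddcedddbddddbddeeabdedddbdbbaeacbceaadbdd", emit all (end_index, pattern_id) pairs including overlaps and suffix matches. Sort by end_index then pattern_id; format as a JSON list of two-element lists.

Build automaton:
Trie (insert patterns):
  0='ε' goto a→1 b→7 d→3 e→6
  1='a' goto b→2
  2='ab' goto ·  [P0 ends]
  3='d' goto c→4 d→20
  4='dc' goto a→5
  5='dca' goto ·  [P1 ends]
  6='e' goto d→15  [P2 ends]
  7='b' goto a→8 c→14 d→10
  8='ba' goto e→9
  9='bae' goto ·  [P3 ends]
  10='bd' goto d→11
  11='bdd' goto a→12
  12='bdda' goto a→13
  13='bddaa' goto ·  [P4 ends]
  14='bc' goto ·  [P5 ends]
  15='ed' goto d→16
  16='edd' goto d→17
  17='eddd' goto b→18
  18='edddb' goto d→19
  19='edddbd' goto ·  [P6 ends]
  20='dd' goto d→21
  21='ddd' goto b→22
  22='dddb' goto d→23
  23='dddbd' goto ·  [P7 ends]

Failure links (BFS by depth):
  fail(1) 'a': from fail(0)=0 chase 'a': 0 ⇒ 0;  out=∅∪out(0)=∅
  fail(3) 'd': from fail(0)=0 chase 'd': 0 ⇒ 0;  out=∅∪out(0)=∅
  fail(6) 'e': from fail(0)=0 chase 'e': 0 ⇒ 0;  out={2}∪out(0)={2}
  fail(7) 'b': from fail(0)=0 chase 'b': 0 ⇒ 0;  out=∅∪out(0)=∅
  fail(2) 'ab': from fail(1)=0 chase 'b': 0 ⇒ 7;  out={0}∪out(7)={0}
  fail(4) 'dc': from fail(3)=0 chase 'c': 0 ⇒ 0;  out=∅∪out(0)=∅
  fail(8) 'ba': from fail(7)=0 chase 'a': 0 ⇒ 1;  out=∅∪out(1)=∅
  fail(10) 'bd': from fail(7)=0 chase 'd': 0 ⇒ 3;  out=∅∪out(3)=∅
  fail(14) 'bc': from fail(7)=0 chase 'c': 0 ⇒ 0;  out={5}∪out(0)={5}
  fail(15) 'ed': from fail(6)=0 chase 'd': 0 ⇒ 3;  out=∅∪out(3)=∅
  fail(20) 'dd': from fail(3)=0 chase 'd': 0 ⇒ 3;  out=∅∪out(3)=∅
  fail(5) 'dca': from fail(4)=0 chase 'a': 0 ⇒ 1;  out={1}∪out(1)={1}
  fail(9) 'bae': from fail(8)=1 chase 'e': 1→0 ⇒ 6;  out={3}∪out(6)={2,3}
  fail(11) 'bdd': from fail(10)=3 chase 'd': 3 ⇒ 20;  out=∅∪out(20)=∅
  fail(16) 'edd': from fail(15)=3 chase 'd': 3 ⇒ 20;  out=∅∪out(20)=∅
  fail(21) 'ddd': from fail(20)=3 chase 'd': 3 ⇒ 20;  out=∅∪out(20)=∅
  fail(12) 'bdda': from fail(11)=20 chase 'a': 20→3→0 ⇒ 1;  out=∅∪out(1)=∅
  fail(17) 'eddd': from fail(16)=20 chase 'd': 20 ⇒ 21;  out=∅∪out(21)=∅
  fail(22) 'dddb': from fail(21)=20 chase 'b': 20→3→0 ⇒ 7;  out=∅∪out(7)=∅
  fail(13) 'bddaa': from fail(12)=1 chase 'a': 1→0 ⇒ 1;  out={4}∪out(1)={4}
  fail(18) 'edddb': from fail(17)=21 chase 'b': 21 ⇒ 22;  out=∅∪out(22)=∅
  fail(23) 'dddbd': from fail(22)=7 chase 'd': 7 ⇒ 10;  out={7}∪out(10)={7}
  fail(19) 'edddbd': from fail(18)=22 chase 'd': 22 ⇒ 23;  out={6}∪out(23)={6,7}

Text stream:
pos 0 'b': at 7
pos 1 'c': at 14  ** P5@[0:1]
pos 2 'e': at 6 (fail-walked)  ** P2@[2:2]
pos 3 'a': at 1 (fail-walked)
pos 4 'e': at 6 (fail-walked)  ** P2@[4:4]
pos 5 'd': at 15
pos 6 'd': at 16
pos 7 'd': at 17
pos 8 'b': at 18
pos 9 'd': at 19  ** P6@[4:9],P7@[5:9]
pos 10 'a': at 1 (fail-walked)
pos 11 'a': at 1 (fail-walked)
pos 12 'e': at 6 (fail-walked)  ** P2@[12:12]
pos 13 'd': at 15
pos 14 'd': at 16
pos 15 'd': at 17
pos 16 'b': at 18
pos 17 'd': at 19  ** P6@[12:17],P7@[13:17]
pos 18 'd': at 11 (fail-walked)
pos 19 'c': at 4 (fail-walked)
pos 20 'e': at 6 (fail-walked)  ** P2@[20:20]
pos 21 'd': at 15
pos 22 'd': at 16
pos 23 'd': at 17
pos 24 'b': at 18
pos 25 'd': at 19  ** P6@[20:25],P7@[21:25]
pos 26 'd': at 11 (fail-walked)
pos 27 'd': at 21 (fail-walked)
pos 28 'd': at 21 (fail-walked)
pos 29 'b': at 22
pos 30 'd': at 23  ** P7@[26:30]
pos 31 'd': at 11 (fail-walked)
pos 32 'e': at 6 (fail-walked)  ** P2@[32:32]
pos 33 'e': at 6 (fail-walked)  ** P2@[33:33]
pos 34 'a': at 1 (fail-walked)
pos 35 'b': at 2  ** P0@[34:35]
pos 36 'd': at 10 (fail-walked)
pos 37 'e': at 6 (fail-walked)  ** P2@[37:37]
pos 38 'd': at 15
pos 39 'd': at 16
pos 40 'd': at 17
pos 41 'b': at 18
pos 42 'd': at 19  ** P6@[37:42],P7@[38:42]
pos 43 'b': at 7 (fail-walked)
pos 44 'b': at 7 (fail-walked)
pos 45 'a': at 8
pos 46 'e': at 9  ** P2@[46:46],P3@[44:46]
pos 47 'a': at 1 (fail-walked)
pos 48 'c': at 0 (fail-walked)
pos 49 'b': at 7
pos 50 'c': at 14  ** P5@[49:50]
pos 51 'e': at 6 (fail-walked)  ** P2@[51:51]
pos 52 'a': at 1 (fail-walked)
pos 53 'a': at 1 (fail-walked)
pos 54 'd': at 3 (fail-walked)
pos 55 'b': at 7 (fail-walked)
pos 56 'd': at 10
pos 57 'd': at 11

Matches: [[1,5],[2,2],[4,2],[9,6],[9,7],[12,2],[17,6],[17,7],[20,2],[25,6],[25,7],[30,7],[32,2],[33,2],[35,0],[37,2],[42,6],[42,7],[46,2],[46,3],[50,5],[51,2]]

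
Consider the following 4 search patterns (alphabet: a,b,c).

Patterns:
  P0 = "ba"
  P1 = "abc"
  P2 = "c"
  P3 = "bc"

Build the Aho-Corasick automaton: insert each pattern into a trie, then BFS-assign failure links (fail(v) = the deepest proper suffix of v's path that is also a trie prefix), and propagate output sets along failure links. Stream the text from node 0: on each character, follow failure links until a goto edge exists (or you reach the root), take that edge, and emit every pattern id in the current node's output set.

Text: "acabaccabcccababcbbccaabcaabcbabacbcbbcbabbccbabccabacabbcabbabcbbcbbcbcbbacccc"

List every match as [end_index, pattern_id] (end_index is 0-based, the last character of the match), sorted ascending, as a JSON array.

Build automaton:
Trie (insert patterns):
  0='ε' goto a→3 b→1 c→6
  1='b' goto a→2 c→7
  2='ba' goto ·  ←P0
  3='a' goto b→4
  4='ab' goto c→5
  5='abc' goto ·  ←P1
  6='c' goto ·  ←P2
  7='bc' goto ·  ←P3

Failure links (BFS by depth):
  fail(1) 'b': from fail(0)=0 chase 'b': 0 ⇒ 0;  out=∅∪out(0)=∅
  fail(3) 'a': from fail(0)=0 chase 'a': 0 ⇒ 0;  out=∅∪out(0)=∅
  fail(6) 'c': from fail(0)=0 chase 'c': 0 ⇒ 0;  out={2}∪out(0)={2}
  fail(2) 'ba': from fail(1)=0 chase 'a': 0 ⇒ 3;  out={0}∪out(3)={0}
  fail(4) 'ab': from fail(3)=0 chase 'b': 0 ⇒ 1;  out=∅∪out(1)=∅
  fail(7) 'bc': from fail(1)=0 chase 'c': 0 ⇒ 6;  out={3}∪out(6)={2,3}
  fail(5) 'abc': from fail(4)=1 chase 'c': 1 ⇒ 7;  out={1}∪out(7)={1,2,3}

Text stream:
pos 0 'a': at 3
pos 1 'c': at 6 (via fail)  → match P2@[1:1]
pos 2 'a': at 3 (via fail)
pos 3 'b': at 4
pos 4 'a': at 2 (via fail)  → match P0@[3:4]
pos 5 'c': at 6 (via fail)  → match P2@[5:5]
pos 6 'c': at 6 (via fail)  → match P2@[6:6]
pos 7 'a': at 3 (via fail)
pos 8 'b': at 4
pos 9 'c': at 5  → match P1@[7:9],P2@[9:9],P3@[8:9]
pos 10 'c': at 6 (via fail)  → match P2@[10:10]
pos 11 'c': at 6 (via fail)  → match P2@[11:11]
pos 12 'a': at 3 (via fail)
pos 13 'b': at 4
pos 14 'a': at 2 (via fail)  → match P0@[13:14]
pos 15 'b': at 4 (via fail)
pos 16 'c': at 5  → match P1@[14:16],P2@[16:16],P3@[15:16]
pos 17 'b': at 1 (via fail)
pos 18 'b': at 1 (via fail)
pos 19 'c': at 7  → match P2@[19:19],P3@[18:19]
pos 20 'c': at 6 (via fail)  → match P2@[20:20]
pos 21 'a': at 3 (via fail)
pos 22 'a': at 3 (via fail)
pos 23 'b': at 4
pos 24 'c': at 5  → match P1@[22:24],P2@[24:24],P3@[23:24]
pos 25 'a': at 3 (via fail)
pos 26 'a': at 3 (via fail)
pos 27 'b': at 4
pos 28 'c': at 5  → match P1@[26:28],P2@[28:28],P3@[27:28]
pos 29 'b': at 1 (via fail)
pos 30 'a': at 2  → match P0@[29:30]
pos 31 'b': at 4 (via fail)
pos 32 'a': at 2 (via fail)  → match P0@[31:32]
pos 33 'c': at 6 (via fail)  → match P2@[33:33]
pos 34 'b': at 1 (via fail)
pos 35 'c': at 7  → match P2@[35:35],P3@[34:35]
pos 36 'b': at 1 (via fail)
pos 37 'b': at 1 (via fail)
pos 38 'c': at 7  → match P2@[38:38],P3@[37:38]
pos 39 'b': at 1 (via fail)
pos 40 'a': at 2  → match P0@[39:40]
pos 41 'b': at 4 (via fail)
pos 42 'b': at 1 (via fail)
pos 43 'c': at 7  → match P2@[43:43],P3@[42:43]
pos 44 'c': at 6 (via fail)  → match P2@[44:44]
pos 45 'b': at 1 (via fail)
pos 46 'a': at 2  → match P0@[45:46]
pos 47 'b': at 4 (via fail)
pos 48 'c': at 5  → match P1@[46:48],P2@[48:48],P3@[47:48]
pos 49 'c': at 6 (via fail)  → match P2@[49:49]
pos 50 'a': at 3 (via fail)
pos 51 'b': at 4
pos 52 'a': at 2 (via fail)  → match P0@[51:52]
pos 53 'c': at 6 (via fail)  → match P2@[53:53]
pos 54 'a': at 3 (via fail)
pos 55 'b': at 4
pos 56 'b': at 1 (via fail)
pos 57 'c': at 7  → match P2@[57:57],P3@[56:57]
pos 58 'a': at 3 (via fail)
pos 59 'b': at 4
pos 60 'b': at 1 (via fail)
pos 61 'a': at 2  → match P0@[60:61]
pos 62 'b': at 4 (via fail)
pos 63 'c': at 5  → match P1@[61:63],P2@[63:63],P3@[62:63]
pos 64 'b': at 1 (via fail)
pos 65 'b': at 1 (via fail)
pos 66 'c': at 7  → match P2@[66:66],P3@[65:66]
pos 67 'b': at 1 (via fail)
pos 68 'b': at 1 (via fail)
pos 69 'c': at 7  → match P2@[69:69],P3@[68:69]
pos 70 'b': at 1 (via fail)
pos 71 'c': at 7  → match P2@[71:71],P3@[70:71]
pos 72 'b': at 1 (via fail)
pos 73 'b': at 1 (via fail)
pos 74 'a': at 2  → match P0@[73:74]
pos 75 'c': at 6 (via fail)  → match P2@[75:75]
pos 76 'c': at 6 (via fail)  → match P2@[76:76]
pos 77 'c': at 6 (via fail)  → match P2@[77:77]
pos 78 'c': at 6 (via fail)  → match P2@[78:78]

All matches (sorted): [[1,2],[4,0],[5,2],[6,2],[9,1],[9,2],[9,3],[10,2],[11,2],[14,0],[16,1],[16,2],[16,3],[19,2],[19,3],[20,2],[24,1],[24,2],[24,3],[28,1],[28,2],[28,3],[30,0],[32,0],[33,2],[35,2],[35,3],[38,2],[38,3],[40,0],[43,2],[43,3],[44,2],[46,0],[48,1],[48,2],[48,3],[49,2],[52,0],[53,2],[57,2],[57,3],[61,0],[63,1],[63,2],[63,3],[66,2],[66,3],[69,2],[69,3],[71,2],[71,3],[74,0],[75,2],[76,2],[77,2],[78,2]]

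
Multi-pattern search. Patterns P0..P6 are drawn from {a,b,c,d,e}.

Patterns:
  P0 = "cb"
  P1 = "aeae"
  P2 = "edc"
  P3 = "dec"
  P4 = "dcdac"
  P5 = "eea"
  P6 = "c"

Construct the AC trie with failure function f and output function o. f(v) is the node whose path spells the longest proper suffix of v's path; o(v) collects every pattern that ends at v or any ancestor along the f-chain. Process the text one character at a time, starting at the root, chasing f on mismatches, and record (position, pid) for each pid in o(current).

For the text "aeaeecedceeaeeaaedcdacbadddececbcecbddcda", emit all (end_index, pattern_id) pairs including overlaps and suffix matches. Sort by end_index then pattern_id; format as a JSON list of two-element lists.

Build:
Trie nodes:
  n0 'ε': a→3 c→1 d→10 e→7
  n1 'c': b→2  [P6 ends]
  n2 'cb': ·  [P0 ends]
  n3 'a': e→4
  n4 'ae': a→5
  n5 'aea': e→6
  n6 'aeae': ·  [P1 ends]
  n7 'e': d→8 e→17
  n8 'ed': c→9
  n9 'edc': ·  [P2 ends]
  n10 'd': c→13 e→11
  n11 'de': c→12
  n12 'dec': ·  [P3 ends]
  n13 'dc': d→14
  n14 'dcd': a→15
  n15 'dcda': c→16
  n16 'dcdac': ·  [P4 ends]
  n17 'ee': a→18
  n18 'eea': ·  [P5 ends]

BFS fail/out derivation:
  fail(1) 'c': from fail(0)=0 chase 'c': 0 ⇒ 0;  out={6}∪out(0)={6}
  fail(3) 'a': from fail(0)=0 chase 'a': 0 ⇒ 0;  out=∅∪out(0)=∅
  fail(7) 'e': from fail(0)=0 chase 'e': 0 ⇒ 0;  out=∅∪out(0)=∅
  fail(10) 'd': from fail(0)=0 chase 'd': 0 ⇒ 0;  out=∅∪out(0)=∅
  fail(2) 'cb': from fail(1)=0 chase 'b': 0 ⇒ 0;  out={0}∪out(0)={0}
  fail(4) 'ae': from fail(3)=0 chase 'e': 0 ⇒ 7;  out=∅∪out(7)=∅
  fail(8) 'ed': from fail(7)=0 chase 'd': 0 ⇒ 10;  out=∅∪out(10)=∅
  fail(11) 'de': from fail(10)=0 chase 'e': 0 ⇒ 7;  out=∅∪out(7)=∅
  fail(13) 'dc': from fail(10)=0 chase 'c': 0 ⇒ 1;  out=∅∪out(1)={6}
  fail(17) 'ee': from fail(7)=0 chase 'e': 0 ⇒ 7;  out=∅∪out(7)=∅
  fail(5) 'aea': from fail(4)=7 chase 'a': 7→0 ⇒ 3;  out=∅∪out(3)=∅
  fail(9) 'edc': from fail(8)=10 chase 'c': 10 ⇒ 13;  out={2}∪out(13)={2,6}
  fail(12) 'dec': from fail(11)=7 chase 'c': 7→0 ⇒ 1;  out={3}∪out(1)={3,6}
  fail(14) 'dcd': from fail(13)=1 chase 'd': 1→0 ⇒ 10;  out=∅∪out(10)=∅
  fail(18) 'eea': from fail(17)=7 chase 'a': 7→0 ⇒ 3;  out={5}∪out(3)={5}
  fail(6) 'aeae': from fail(5)=3 chase 'e': 3 ⇒ 4;  out={1}∪out(4)={1}
  fail(15) 'dcda': from fail(14)=10 chase 'a': 10→0 ⇒ 3;  out=∅∪out(3)=∅
  fail(16) 'dcdac': from fail(15)=3 chase 'c': 3→0 ⇒ 1;  out={4}∪out(1)={4,6}

Run:
[0] read 'a'  n0⇒n3
[1] read 'e'  n3⇒n4
[2] read 'a'  n4⇒n5
[3] read 'e'  n5⇒n6  ** P1@[0:3]
[4] read 'e'  n6⇒n17 (via fail)
[5] read 'c'  n17⇒n1 (via fail)  ** P6@[5:5]
[6] read 'e'  n1⇒n7 (via fail)
[7] read 'd'  n7⇒n8
[8] read 'c'  n8⇒n9  ** P2@[6:8],P6@[8:8]
[9] read 'e'  n9⇒n7 (via fail)
[10] read 'e'  n7⇒n17
[11] read 'a'  n17⇒n18  ** P5@[9:11]
[12] read 'e'  n18⇒n4 (via fail)
[13] read 'e'  n4⇒n17 (via fail)
[14] read 'a'  n17⇒n18  ** P5@[12:14]
[15] read 'a'  n18⇒n3 (via fail)
[16] read 'e'  n3⇒n4
[17] read 'd'  n4⇒n8 (via fail)
[18] read 'c'  n8⇒n9  ** P2@[16:18],P6@[18:18]
[19] read 'd'  n9⇒n14 (via fail)
[20] read 'a'  n14⇒n15
[21] read 'c'  n15⇒n16  ** P4@[17:21],P6@[21:21]
[22] read 'b'  n16⇒n2 (via fail)  ** P0@[21:22]
[23] read 'a'  n2⇒n3 (via fail)
[24] read 'd'  n3⇒n10 (via fail)
[25] read 'd'  n10⇒n10 (via fail)
[26] read 'd'  n10⇒n10 (via fail)
[27] read 'e'  n10⇒n11
[28] read 'c'  n11⇒n12  ** P3@[26:28],P6@[28:28]
[29] read 'e'  n12⇒n7 (via fail)
[30] read 'c'  n7⇒n1 (via fail)  ** P6@[30:30]
[31] read 'b'  n1⇒n2  ** P0@[30:31]
[32] read 'c'  n2⇒n1 (via fail)  ** P6@[32:32]
[33] read 'e'  n1⇒n7 (via fail)
[34] read 'c'  n7⇒n1 (via fail)  ** P6@[34:34]
[35] read 'b'  n1⇒n2  ** P0@[34:35]
[36] read 'd'  n2⇒n10 (via fail)
[37] read 'd'  n10⇒n10 (via fail)
[38] read 'c'  n10⇒n13  ** P6@[38:38]
[39] read 'd'  n13⇒n14
[40] read 'a'  n14⇒n15

Result: [[3,1],[5,6],[8,2],[8,6],[11,5],[14,5],[18,2],[18,6],[21,4],[21,6],[22,0],[28,3],[28,6],[30,6],[31,0],[32,6],[34,6],[35,0],[38,6]]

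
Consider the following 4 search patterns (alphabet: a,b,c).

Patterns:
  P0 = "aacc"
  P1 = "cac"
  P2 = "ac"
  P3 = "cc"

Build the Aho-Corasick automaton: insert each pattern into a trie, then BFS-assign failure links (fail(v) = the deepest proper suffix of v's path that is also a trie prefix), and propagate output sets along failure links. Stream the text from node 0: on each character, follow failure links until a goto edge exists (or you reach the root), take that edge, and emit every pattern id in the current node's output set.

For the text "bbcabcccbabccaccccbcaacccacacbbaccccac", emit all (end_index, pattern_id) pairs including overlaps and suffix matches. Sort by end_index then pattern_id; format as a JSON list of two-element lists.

Build:
Trie (insert patterns):
  0='ε' goto a→1 c→5
  1='a' goto a→2 c→8
  2='aa' goto c→3
  3='aac' goto c→4
  4='aacc' goto ·  ←P0
  5='c' goto a→6 c→9
  6='ca' goto c→7
  7='cac' goto ·  ←P1
  8='ac' goto ·  ←P2
  9='cc' goto ·  ←P3

BFS fail/out derivation:
  n1('a'): parent n0 fail=0; on 'a' 0 → fail=0;  out ∅∪∅=∅
  n5('c'): parent n0 fail=0; on 'c' 0 → fail=0;  out ∅∪∅=∅
  n2('aa'): parent n1 fail=0; on 'a' 0 → fail=1;  out ∅∪∅=∅
  n6('ca'): parent n5 fail=0; on 'a' 0 → fail=1;  out ∅∪∅=∅
  n8('ac'): parent n1 fail=0; on 'c' 0 → fail=5;  out {2}∪∅={2}
  n9('cc'): parent n5 fail=0; on 'c' 0 → fail=5;  out {3}∪∅={3}
  n3('aac'): parent n2 fail=1; on 'c' 1 → fail=8;  out ∅∪{2}={2}
  n7('cac'): parent n6 fail=1; on 'c' 1 → fail=8;  out {1}∪{2}={1,2}
  n4('aacc'): parent n3 fail=8; on 'c' 8→5 → fail=9;  out {0}∪{3}={0,3}

Scan:
[0] read 'b'  n0⇒n0
[1] read 'b'  n0⇒n0
[2] read 'c'  n0⇒n5
[3] read 'a'  n5⇒n6
[4] read 'b'  n6⇒n0 ·f
[5] read 'c'  n0⇒n5
[6] read 'c'  n5⇒n9  → match P3@[5:6]
[7] read 'c'  n9⇒n9 ·f  → match P3@[6:7]
[8] read 'b'  n9⇒n0 ·f
[9] read 'a'  n0⇒n1
[10] read 'b'  n1⇒n0 ·f
[11] read 'c'  n0⇒n5
[12] read 'c'  n5⇒n9  → match P3@[11:12]
[13] read 'a'  n9⇒n6 ·f
[14] read 'c'  n6⇒n7  → match P1@[12:14],P2@[13:14]
[15] read 'c'  n7⇒n9 ·f  → match P3@[14:15]
[16] read 'c'  n9⇒n9 ·f  → match P3@[15:16]
[17] read 'c'  n9⇒n9 ·f  → match P3@[16:17]
[18] read 'b'  n9⇒n0 ·f
[19] read 'c'  n0⇒n5
[20] read 'a'  n5⇒n6
[21] read 'a'  n6⇒n2 ·f
[22] read 'c'  n2⇒n3  → match P2@[21:22]
[23] read 'c'  n3⇒n4  → match P0@[20:23],P3@[22:23]
[24] read 'c'  n4⇒n9 ·f  → match P3@[23:24]
[25] read 'a'  n9⇒n6 ·f
[26] read 'c'  n6⇒n7  → match P1@[24:26],P2@[25:26]
[27] read 'a'  n7⇒n6 ·f
[28] read 'c'  n6⇒n7  → match P1@[26:28],P2@[27:28]
[29] read 'b'  n7⇒n0 ·f
[30] read 'b'  n0⇒n0
[31] read 'a'  n0⇒n1
[32] read 'c'  n1⇒n8  → match P2@[31:32]
[33] read 'c'  n8⇒n9 ·f  → match P3@[32:33]
[34] read 'c'  n9⇒n9 ·f  → match P3@[33:34]
[35] read 'c'  n9⇒n9 ·f  → match P3@[34:35]
[36] read 'a'  n9⇒n6 ·f
[37] read 'c'  n6⇒n7  → match P1@[35:37],P2@[36:37]

Result: [[6,3],[7,3],[12,3],[14,1],[14,2],[15,3],[16,3],[17,3],[22,2],[23,0],[23,3],[24,3],[26,1],[26,2],[28,1],[28,2],[32,2],[33,3],[34,3],[35,3],[37,1],[37,2]]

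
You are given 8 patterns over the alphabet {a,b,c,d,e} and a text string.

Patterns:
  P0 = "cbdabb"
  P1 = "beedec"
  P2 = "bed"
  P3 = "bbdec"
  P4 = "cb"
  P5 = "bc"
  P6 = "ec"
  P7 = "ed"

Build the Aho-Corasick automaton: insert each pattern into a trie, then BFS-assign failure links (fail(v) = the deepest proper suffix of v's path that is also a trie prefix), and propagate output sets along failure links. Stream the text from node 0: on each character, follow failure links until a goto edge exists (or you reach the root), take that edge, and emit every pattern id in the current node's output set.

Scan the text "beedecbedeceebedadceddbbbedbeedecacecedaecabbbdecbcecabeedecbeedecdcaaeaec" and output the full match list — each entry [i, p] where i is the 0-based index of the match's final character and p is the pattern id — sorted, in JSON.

Build:
Trie nodes:
  0='ε' goto b→7 c→1 e→19
  1='c' goto b→2
  2='cb' goto d→3  ←P4
  3='cbd' goto a→4
  4='cbda' goto b→5
  5='cbdab' goto b→6
  6='cbdabb' goto ·  ←P0
  7='b' goto b→14 c→18 e→8
  8='be' goto d→13 e→9
  9='bee' goto d→10
  10='beed' goto e→11
  11='beede' goto c→12
  12='beedec' goto ·  ←P1
  13='bed' goto ·  ←P2
  14='bb' goto d→15
  15='bbd' goto e→16
  16='bbde' goto c→17
  17='bbdec' goto ·  ←P3
  18='bc' goto ·  ←P5
  19='e' goto c→20 d→21
  20='ec' goto ·  ←P6
  21='ed' goto ·  ←P7

Failure links (BFS by depth):
  fail(1) 'c': from fail(0)=0 chase 'c': 0 ⇒ 0;  out=∅∪out(0)=∅
  fail(7) 'b': from fail(0)=0 chase 'b': 0 ⇒ 0;  out=∅∪out(0)=∅
  fail(19) 'e': from fail(0)=0 chase 'e': 0 ⇒ 0;  out=∅∪out(0)=∅
  fail(2) 'cb': from fail(1)=0 chase 'b': 0 ⇒ 7;  out={4}∪out(7)={4}
  fail(8) 'be': from fail(7)=0 chase 'e': 0 ⇒ 19;  out=∅∪out(19)=∅
  fail(14) 'bb': from fail(7)=0 chase 'b': 0 ⇒ 7;  out=∅∪out(7)=∅
  fail(18) 'bc': from fail(7)=0 chase 'c': 0 ⇒ 1;  out={5}∪out(1)={5}
  fail(20) 'ec': from fail(19)=0 chase 'c': 0 ⇒ 1;  out={6}∪out(1)={6}
  fail(21) 'ed': from fail(19)=0 chase 'd': 0 ⇒ 0;  out={7}∪out(0)={7}
  fail(3) 'cbd': from fail(2)=7 chase 'd': 7→0 ⇒ 0;  out=∅∪out(0)=∅
  fail(9) 'bee': from fail(8)=19 chase 'e': 19→0 ⇒ 19;  out=∅∪out(19)=∅
  fail(13) 'bed': from fail(8)=19 chase 'd': 19 ⇒ 21;  out={2}∪out(21)={2,7}
  fail(15) 'bbd': from fail(14)=7 chase 'd': 7→0 ⇒ 0;  out=∅∪out(0)=∅
  fail(4) 'cbda': from fail(3)=0 chase 'a': 0 ⇒ 0;  out=∅∪out(0)=∅
  fail(10) 'beed': from fail(9)=19 chase 'd': 19 ⇒ 21;  out=∅∪out(21)={7}
  fail(16) 'bbde': from fail(15)=0 chase 'e': 0 ⇒ 19;  out=∅∪out(19)=∅
  fail(5) 'cbdab': from fail(4)=0 chase 'b': 0 ⇒ 7;  out=∅∪out(7)=∅
  fail(11) 'beede': from fail(10)=21 chase 'e': 21→0 ⇒ 19;  out=∅∪out(19)=∅
  fail(17) 'bbdec': from fail(16)=19 chase 'c': 19 ⇒ 20;  out={3}∪out(20)={3,6}
  fail(6) 'cbdabb': from fail(5)=7 chase 'b': 7 ⇒ 14;  out={0}∪out(14)={0}
  fail(12) 'beedec': from fail(11)=19 chase 'c': 19 ⇒ 20;  out={1}∪out(20)={1,6}

Text stream:
i=0 'b': node 0→7
i=1 'e': node 7→8
i=2 'e': node 8→9
i=3 'd': node 9→10  → match P7@[2:3]
i=4 'e': node 10→11
i=5 'c': node 11→12  → match P1@[0:5],P6@[4:5]
i=6 'b': node 12→2 (fail-walked)  → match P4@[5:6]
i=7 'e': node 2→8 (fail-walked)
i=8 'd': node 8→13  → match P2@[6:8],P7@[7:8]
i=9 'e': node 13→19 (fail-walked)
i=10 'c': node 19→20  → match P6@[9:10]
i=11 'e': node 20→19 (fail-walked)
i=12 'e': node 19→19 (fail-walked)
i=13 'b': node 19→7 (fail-walked)
i=14 'e': node 7→8
i=15 'd': node 8→13  → match P2@[13:15],P7@[14:15]
i=16 'a': node 13→0 (fail-walked)
i=17 'd': node 0→0
i=18 'c': node 0→1
i=19 'e': node 1→19 (fail-walked)
i=20 'd': node 19→21  → match P7@[19:20]
i=21 'd': node 21→0 (fail-walked)
i=22 'b': node 0→7
i=23 'b': node 7→14
i=24 'b': node 14→14 (fail-walked)
i=25 'e': node 14→8 (fail-walked)
i=26 'd': node 8→13  → match P2@[24:26],P7@[25:26]
i=27 'b': node 13→7 (fail-walked)
i=28 'e': node 7→8
i=29 'e': node 8→9
i=30 'd': node 9→10  → match P7@[29:30]
i=31 'e': node 10→11
i=32 'c': node 11→12  → match P1@[27:32],P6@[31:32]
i=33 'a': node 12→0 (fail-walked)
i=34 'c': node 0→1
i=35 'e': node 1→19 (fail-walked)
i=36 'c': node 19→20  → match P6@[35:36]
i=37 'e': node 20→19 (fail-walked)
i=38 'd': node 19→21  → match P7@[37:38]
i=39 'a': node 21→0 (fail-walked)
i=40 'e': node 0→19
i=41 'c': node 19→20  → match P6@[40:41]
i=42 'a': node 20→0 (fail-walked)
i=43 'b': node 0→7
i=44 'b': node 7→14
i=45 'b': node 14→14 (fail-walked)
i=46 'd': node 14→15
i=47 'e': node 15→16
i=48 'c': node 16→17  → match P3@[44:48],P6@[47:48]
i=49 'b': node 17→2 (fail-walked)  → match P4@[48:49]
i=50 'c': node 2→18 (fail-walked)  → match P5@[49:50]
i=51 'e': node 18→19 (fail-walked)
i=52 'c': node 19→20  → match P6@[51:52]
i=53 'a': node 20→0 (fail-walked)
i=54 'b': node 0→7
i=55 'e': node 7→8
i=56 'e': node 8→9
i=57 'd': node 9→10  → match P7@[56:57]
i=58 'e': node 10→11
i=59 'c': node 11→12  → match P1@[54:59],P6@[58:59]
i=60 'b': node 12→2 (fail-walked)  → match P4@[59:60]
i=61 'e': node 2→8 (fail-walked)
i=62 'e': node 8→9
i=63 'd': node 9→10  → match P7@[62:63]
i=64 'e': node 10→11
i=65 'c': node 11→12  → match P1@[60:65],P6@[64:65]
i=66 'd': node 12→0 (fail-walked)
i=67 'c': node 0→1
i=68 'a': node 1→0 (fail-walked)
i=69 'a': node 0→0
i=70 'e': node 0→19
i=71 'a': node 19→0 (fail-walked)
i=72 'e': node 0→19
i=73 'c': node 19→20  → match P6@[72:73]

Matches: [[3,7],[5,1],[5,6],[6,4],[8,2],[8,7],[10,6],[15,2],[15,7],[20,7],[26,2],[26,7],[30,7],[32,1],[32,6],[36,6],[38,7],[41,6],[48,3],[48,6],[49,4],[50,5],[52,6],[57,7],[59,1],[59,6],[60,4],[63,7],[65,1],[65,6],[73,6]]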